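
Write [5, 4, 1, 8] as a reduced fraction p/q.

Using pₖ = aₖpₖ₋₁ + pₖ₋₂ and qₖ = aₖqₖ₋₁ + qₖ₋₂:
  k=0: a=5, p=5, q=1
  k=1: a=4, p=21, q=4
  k=2: a=1, p=26, q=5
  k=3: a=8, p=229, q=44

229/44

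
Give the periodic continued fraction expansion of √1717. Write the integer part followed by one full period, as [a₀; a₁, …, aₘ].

[41; 2, 3, 2, 4, 2, 3, 2, 82]

a₀ = ⌊√1717⌋ = 41.
With m₀=0, d₀=1 and mₖ₊₁ = dₖaₖ − mₖ, dₖ₊₁ = (n − mₖ₊₁²)/dₖ, aₖ₊₁ = ⌊(a₀+mₖ₊₁)/dₖ₊₁⌋:
  k=1: m=41, d=36, a=2
  k=2: m=31, d=21, a=3
  k=3: m=32, d=33, a=2
  k=4: m=34, d=17, a=4
  k=5: m=34, d=33, a=2
  k=6: m=32, d=21, a=3
  k=7: m=31, d=36, a=2
  k=8: m=41, d=1, a=82
d=1 and a=2a₀=82 at k=8, so the next step gives (m, d) = (41, 36) again — its k=1 value — and the period has length 8.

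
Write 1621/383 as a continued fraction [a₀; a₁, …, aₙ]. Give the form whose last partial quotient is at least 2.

[4; 4, 3, 3, 2, 1, 2]

1621 = 4·383 + 89
383 = 4·89 + 27
89 = 3·27 + 8
27 = 3·8 + 3
8 = 2·3 + 2
3 = 1·2 + 1
2 = 2·1 + 0  (stop)
So 1621/383 = [4; 4, 3, 3, 2, 1, 2].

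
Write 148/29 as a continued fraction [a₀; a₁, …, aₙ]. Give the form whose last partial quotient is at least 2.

148 = 5×29 + 3
29 = 9×3 + 2
3 = 1×2 + 1
2 = 2×1 + 0  (stop)
So 148/29 = [5; 9, 1, 2].

[5; 9, 1, 2]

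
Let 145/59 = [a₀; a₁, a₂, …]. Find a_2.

5

145 = 2·59 + 27   →  a_0 = 2
59 = 2·27 + 5   →  a_1 = 2
27 = 5·5 + 2   →  a_2 = 5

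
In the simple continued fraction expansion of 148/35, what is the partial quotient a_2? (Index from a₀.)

148 = 4·35 + 8   →  a_0 = 4
35 = 4·8 + 3   →  a_1 = 4
8 = 2·3 + 2   →  a_2 = 2

2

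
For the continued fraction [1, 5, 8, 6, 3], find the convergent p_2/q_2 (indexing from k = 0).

Using pₖ = aₖpₖ₋₁ + pₖ₋₂, qₖ = aₖqₖ₋₁ + qₖ₋₂ (with p₋₁=1, p₋₂=0, q₋₁=0, q₋₂=1):
  k=0: a=1, p=1, q=1
  k=1: a=5, p=6, q=5
  k=2: a=8, p=49, q=41

49/41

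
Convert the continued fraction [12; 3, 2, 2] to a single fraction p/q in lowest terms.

209/17

Using pₖ = aₖpₖ₋₁ + pₖ₋₂ and qₖ = aₖqₖ₋₁ + qₖ₋₂:
  k=0: a=12, p=12, q=1
  k=1: a=3, p=37, q=3
  k=2: a=2, p=86, q=7
  k=3: a=2, p=209, q=17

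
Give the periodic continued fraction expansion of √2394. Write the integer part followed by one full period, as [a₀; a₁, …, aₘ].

a₀ = ⌊√2394⌋ = 48.

[48; 1, 12, 1, 96]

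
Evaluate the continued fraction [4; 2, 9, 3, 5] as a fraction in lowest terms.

Using pₖ = aₖpₖ₋₁ + pₖ₋₂ and qₖ = aₖqₖ₋₁ + qₖ₋₂:
  k=0: a=4, p=4, q=1
  k=1: a=2, p=9, q=2
  k=2: a=9, p=85, q=19
  k=3: a=3, p=264, q=59
  k=4: a=5, p=1405, q=314

1405/314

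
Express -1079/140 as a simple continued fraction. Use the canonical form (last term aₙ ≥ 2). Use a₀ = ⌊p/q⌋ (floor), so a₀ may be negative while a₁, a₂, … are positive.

-1079 = -8*140 + 41
140 = 3*41 + 17
41 = 2*17 + 7
17 = 2*7 + 3
7 = 2*3 + 1
3 = 3*1 + 0  (stop)
So -1079/140 = [-8; 3, 2, 2, 2, 3].

[-8; 3, 2, 2, 2, 3]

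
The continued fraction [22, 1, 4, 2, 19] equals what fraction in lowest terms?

Fold from the inside: start with 19/1.
  2 + 1/19 = 39/19
  4 + 19/39 = 175/39
  1 + 39/175 = 214/175
  22 + 175/214 = 4883/214

4883/214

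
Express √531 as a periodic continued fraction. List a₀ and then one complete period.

[23; 23, 46]

a₀ = ⌊√531⌋ = 23.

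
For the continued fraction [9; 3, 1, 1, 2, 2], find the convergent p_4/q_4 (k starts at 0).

167/18

Using pₖ = aₖpₖ₋₁ + pₖ₋₂, qₖ = aₖqₖ₋₁ + qₖ₋₂ (with p₋₁=1, p₋₂=0, q₋₁=0, q₋₂=1):
  k=0: a=9, p=9, q=1
  k=1: a=3, p=28, q=3
  k=2: a=1, p=37, q=4
  k=3: a=1, p=65, q=7
  k=4: a=2, p=167, q=18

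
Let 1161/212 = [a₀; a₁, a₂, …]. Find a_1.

2

1161 = 5·212 + 101   →  a_0 = 5
212 = 2·101 + 10   →  a_1 = 2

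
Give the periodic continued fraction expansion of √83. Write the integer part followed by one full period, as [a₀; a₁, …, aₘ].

a₀ = ⌊√83⌋ = 9.
With m₀=0, d₀=1 and mₖ₊₁ = dₖaₖ − mₖ, dₖ₊₁ = (n − mₖ₊₁²)/dₖ, aₖ₊₁ = ⌊(a₀+mₖ₊₁)/dₖ₊₁⌋:
  k=1: m=9, d=2, a=9
  k=2: m=9, d=1, a=18
d=1 and a=2a₀=18 at k=2, so the next step gives (m, d) = (9, 2) again — its k=1 value — and the period has length 2.

[9; 9, 18]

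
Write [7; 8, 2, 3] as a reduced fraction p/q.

Fold from the inside: start with 3/1.
  2 + 1/3 = 7/3
  8 + 3/7 = 59/7
  7 + 7/59 = 420/59

420/59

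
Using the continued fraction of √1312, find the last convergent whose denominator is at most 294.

√1312 = [36; 4, 1, 1, 17, 1, 1, 4, 72, …] (period length 8).
Convergents:
  p_0/q_0 = 36/1
  p_1/q_1 = 145/4
  p_2/q_2 = 181/5
  p_3/q_3 = 326/9
  p_4/q_4 = 5723/158
  p_5/q_5 = 6049/167
  p_6/q_6 = 11772/325
q_5 = 167 ≤ 294 < 325 = q_6, so the answer is 6049/167.

6049/167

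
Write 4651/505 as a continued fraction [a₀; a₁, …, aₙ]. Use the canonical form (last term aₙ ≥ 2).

[9; 4, 1, 3, 4, 6]

4651 = 9×505 + 106
505 = 4×106 + 81
106 = 1×81 + 25
81 = 3×25 + 6
25 = 4×6 + 1
6 = 6×1 + 0  (stop)
So 4651/505 = [9; 4, 1, 3, 4, 6].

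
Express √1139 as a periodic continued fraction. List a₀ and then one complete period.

a₀ = ⌊√1139⌋ = 33.
With m₀=0, d₀=1 and mₖ₊₁ = dₖaₖ − mₖ, dₖ₊₁ = (n − mₖ₊₁²)/dₖ, aₖ₊₁ = ⌊(a₀+mₖ₊₁)/dₖ₊₁⌋:
  k=1: m=33, d=50, a=1
  k=2: m=17, d=17, a=2
  k=3: m=17, d=50, a=1
  k=4: m=33, d=1, a=66
d=1 and a=2a₀=66 at k=4, so the next step gives (m, d) = (33, 50) again — its k=1 value — and the period has length 4.

[33; 1, 2, 1, 66]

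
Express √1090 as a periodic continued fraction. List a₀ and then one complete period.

[33; 66]

a₀ = ⌊√1090⌋ = 33.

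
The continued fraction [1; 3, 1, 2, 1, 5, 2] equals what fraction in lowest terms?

Fold from the inside: start with 2/1.
  5 + 1/2 = 11/2
  1 + 2/11 = 13/11
  2 + 11/13 = 37/13
  1 + 13/37 = 50/37
  3 + 37/50 = 187/50
  1 + 50/187 = 237/187

237/187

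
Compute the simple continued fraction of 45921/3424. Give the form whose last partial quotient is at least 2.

45921 = 13×3424 + 1409
3424 = 2×1409 + 606
1409 = 2×606 + 197
606 = 3×197 + 15
197 = 13×15 + 2
15 = 7×2 + 1
2 = 2×1 + 0  (stop)
So 45921/3424 = [13; 2, 2, 3, 13, 7, 2].

[13; 2, 2, 3, 13, 7, 2]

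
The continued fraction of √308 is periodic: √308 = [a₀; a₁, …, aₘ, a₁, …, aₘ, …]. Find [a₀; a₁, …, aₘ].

[17; 1, 1, 4, 1, 1, 34]

a₀ = ⌊√308⌋ = 17.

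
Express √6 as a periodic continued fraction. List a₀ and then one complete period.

a₀ = ⌊√6⌋ = 2.
With m₀=0, d₀=1 and mₖ₊₁ = dₖaₖ − mₖ, dₖ₊₁ = (n − mₖ₊₁²)/dₖ, aₖ₊₁ = ⌊(a₀+mₖ₊₁)/dₖ₊₁⌋:
  k=1: m=2, d=2, a=2
  k=2: m=2, d=1, a=4
d=1 and a=2a₀=4 at k=2, so the next step gives (m, d) = (2, 2) again — its k=1 value — and the period has length 2.

[2; 2, 4]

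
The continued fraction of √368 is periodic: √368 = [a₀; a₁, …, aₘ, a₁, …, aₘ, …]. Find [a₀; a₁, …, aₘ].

[19; 5, 2, 5, 38]

a₀ = ⌊√368⌋ = 19.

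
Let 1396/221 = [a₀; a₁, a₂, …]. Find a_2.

6

1396 = 6·221 + 70   →  a_0 = 6
221 = 3·70 + 11   →  a_1 = 3
70 = 6·11 + 4   →  a_2 = 6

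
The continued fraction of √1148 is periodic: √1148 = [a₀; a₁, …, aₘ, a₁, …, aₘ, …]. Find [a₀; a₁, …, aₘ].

a₀ = ⌊√1148⌋ = 33.
With m₀=0, d₀=1 and mₖ₊₁ = dₖaₖ − mₖ, dₖ₊₁ = (n − mₖ₊₁²)/dₖ, aₖ₊₁ = ⌊(a₀+mₖ₊₁)/dₖ₊₁⌋:
  k=1: m=33, d=59, a=1
  k=2: m=26, d=8, a=7
  k=3: m=30, d=31, a=2
  k=4: m=32, d=4, a=16
  k=5: m=32, d=31, a=2
  k=6: m=30, d=8, a=7
  k=7: m=26, d=59, a=1
  k=8: m=33, d=1, a=66
d=1 and a=2a₀=66 at k=8, so the next step gives (m, d) = (33, 59) again — its k=1 value — and the period has length 8.

[33; 1, 7, 2, 16, 2, 7, 1, 66]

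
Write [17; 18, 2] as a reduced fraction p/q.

631/37

Fold from the inside: start with 2/1.
  18 + 1/2 = 37/2
  17 + 2/37 = 631/37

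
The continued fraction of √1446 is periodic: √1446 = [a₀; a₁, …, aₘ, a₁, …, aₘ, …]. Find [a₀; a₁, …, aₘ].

[38; 38, 76]

a₀ = ⌊√1446⌋ = 38.
With m₀=0, d₀=1 and mₖ₊₁ = dₖaₖ − mₖ, dₖ₊₁ = (n − mₖ₊₁²)/dₖ, aₖ₊₁ = ⌊(a₀+mₖ₊₁)/dₖ₊₁⌋:
  k=1: m=38, d=2, a=38
  k=2: m=38, d=1, a=76
d=1 and a=2a₀=76 at k=2, so the next step gives (m, d) = (38, 2) again — its k=1 value — and the period has length 2.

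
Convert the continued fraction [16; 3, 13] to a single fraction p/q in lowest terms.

Fold from the inside: start with 13/1.
  3 + 1/13 = 40/13
  16 + 13/40 = 653/40

653/40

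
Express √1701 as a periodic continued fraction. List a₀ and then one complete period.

a₀ = ⌊√1701⌋ = 41.
With m₀=0, d₀=1 and mₖ₊₁ = dₖaₖ − mₖ, dₖ₊₁ = (n − mₖ₊₁²)/dₖ, aₖ₊₁ = ⌊(a₀+mₖ₊₁)/dₖ₊₁⌋:
  k=1: m=41, d=20, a=4
  k=2: m=39, d=9, a=8
  k=3: m=33, d=68, a=1
  k=4: m=35, d=7, a=10
  k=5: m=35, d=68, a=1
  k=6: m=33, d=9, a=8
  k=7: m=39, d=20, a=4
  k=8: m=41, d=1, a=82
d=1 and a=2a₀=82 at k=8, so the next step gives (m, d) = (41, 20) again — its k=1 value — and the period has length 8.

[41; 4, 8, 1, 10, 1, 8, 4, 82]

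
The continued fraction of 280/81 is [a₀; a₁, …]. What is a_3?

3

280 = 3·81 + 37   →  a_0 = 3
81 = 2·37 + 7   →  a_1 = 2
37 = 5·7 + 2   →  a_2 = 5
7 = 3·2 + 1   →  a_3 = 3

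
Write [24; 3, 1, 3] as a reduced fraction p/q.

Using pₖ = aₖpₖ₋₁ + pₖ₋₂ and qₖ = aₖqₖ₋₁ + qₖ₋₂:
  k=0: a=24, p=24, q=1
  k=1: a=3, p=73, q=3
  k=2: a=1, p=97, q=4
  k=3: a=3, p=364, q=15

364/15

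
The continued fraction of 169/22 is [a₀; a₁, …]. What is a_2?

2

169 = 7·22 + 15   →  a_0 = 7
22 = 1·15 + 7   →  a_1 = 1
15 = 2·7 + 1   →  a_2 = 2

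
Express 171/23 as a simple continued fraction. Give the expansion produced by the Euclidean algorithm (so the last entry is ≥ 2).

[7; 2, 3, 3]

171 = 7*23 + 10
23 = 2*10 + 3
10 = 3*3 + 1
3 = 3*1 + 0  (stop)
So 171/23 = [7; 2, 3, 3].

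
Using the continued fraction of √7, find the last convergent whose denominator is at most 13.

8/3

√7 = [2; 1, 1, 1, 4, …] (period length 4).
Convergents:
  p_0/q_0 = 2/1
  p_1/q_1 = 3/1
  p_2/q_2 = 5/2
  p_3/q_3 = 8/3
  p_4/q_4 = 37/14
q_3 = 3 ≤ 13 < 14 = q_4, so the answer is 8/3.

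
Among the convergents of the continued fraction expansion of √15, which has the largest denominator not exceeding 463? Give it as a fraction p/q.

1677/433

√15 = [3; 1, 6, …] (period length 2).
Convergents:
  p_0/q_0 = 3/1
  p_1/q_1 = 4/1
  p_2/q_2 = 27/7
  p_3/q_3 = 31/8
  p_4/q_4 = 213/55
  p_5/q_5 = 244/63
  p_6/q_6 = 1677/433
  p_7/q_7 = 1921/496
q_6 = 433 ≤ 463 < 496 = q_7, so the answer is 1677/433.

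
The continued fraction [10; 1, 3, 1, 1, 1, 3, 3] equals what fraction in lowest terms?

Fold from the inside: start with 3/1.
  3 + 1/3 = 10/3
  1 + 3/10 = 13/10
  1 + 10/13 = 23/13
  1 + 13/23 = 36/23
  3 + 23/36 = 131/36
  1 + 36/131 = 167/131
  10 + 131/167 = 1801/167

1801/167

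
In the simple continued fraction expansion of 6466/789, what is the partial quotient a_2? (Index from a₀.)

6466 = 8·789 + 154   →  a_0 = 8
789 = 5·154 + 19   →  a_1 = 5
154 = 8·19 + 2   →  a_2 = 8

8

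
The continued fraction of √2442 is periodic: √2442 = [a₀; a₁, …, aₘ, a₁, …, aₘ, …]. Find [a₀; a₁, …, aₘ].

a₀ = ⌊√2442⌋ = 49.
With m₀=0, d₀=1 and mₖ₊₁ = dₖaₖ − mₖ, dₖ₊₁ = (n − mₖ₊₁²)/dₖ, aₖ₊₁ = ⌊(a₀+mₖ₊₁)/dₖ₊₁⌋:
  k=1: m=49, d=41, a=2
  k=2: m=33, d=33, a=2
  k=3: m=33, d=41, a=2
  k=4: m=49, d=1, a=98
d=1 and a=2a₀=98 at k=4, so the next step gives (m, d) = (49, 41) again — its k=1 value — and the period has length 4.

[49; 2, 2, 2, 98]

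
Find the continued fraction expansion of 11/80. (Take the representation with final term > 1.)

11 = 0*80 + 11
80 = 7*11 + 3
11 = 3*3 + 2
3 = 1*2 + 1
2 = 2*1 + 0  (stop)
So 11/80 = [0; 7, 3, 1, 2].

[0; 7, 3, 1, 2]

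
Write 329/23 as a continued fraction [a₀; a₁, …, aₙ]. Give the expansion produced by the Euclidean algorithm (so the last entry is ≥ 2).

329 = 14·23 + 7
23 = 3·7 + 2
7 = 3·2 + 1
2 = 2·1 + 0  (stop)
So 329/23 = [14; 3, 3, 2].

[14; 3, 3, 2]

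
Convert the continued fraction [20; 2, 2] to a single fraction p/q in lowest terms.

Using pₖ = aₖpₖ₋₁ + pₖ₋₂ and qₖ = aₖqₖ₋₁ + qₖ₋₂:
  k=0: a=20, p=20, q=1
  k=1: a=2, p=41, q=2
  k=2: a=2, p=102, q=5

102/5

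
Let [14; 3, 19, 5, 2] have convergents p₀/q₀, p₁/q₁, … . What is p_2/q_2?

831/58

Using pₖ = aₖpₖ₋₁ + pₖ₋₂, qₖ = aₖqₖ₋₁ + qₖ₋₂ (with p₋₁=1, p₋₂=0, q₋₁=0, q₋₂=1):
  k=0: a=14, p=14, q=1
  k=1: a=3, p=43, q=3
  k=2: a=19, p=831, q=58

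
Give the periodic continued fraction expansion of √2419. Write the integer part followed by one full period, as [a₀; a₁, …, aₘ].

a₀ = ⌊√2419⌋ = 49.

[49; 5, 2, 5, 98]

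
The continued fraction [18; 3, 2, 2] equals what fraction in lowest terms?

311/17

Using pₖ = aₖpₖ₋₁ + pₖ₋₂ and qₖ = aₖqₖ₋₁ + qₖ₋₂:
  k=0: a=18, p=18, q=1
  k=1: a=3, p=55, q=3
  k=2: a=2, p=128, q=7
  k=3: a=2, p=311, q=17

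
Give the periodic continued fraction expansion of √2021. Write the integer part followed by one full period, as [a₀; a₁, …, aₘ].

[44; 1, 21, 2, 21, 1, 88]

a₀ = ⌊√2021⌋ = 44.
With m₀=0, d₀=1 and mₖ₊₁ = dₖaₖ − mₖ, dₖ₊₁ = (n − mₖ₊₁²)/dₖ, aₖ₊₁ = ⌊(a₀+mₖ₊₁)/dₖ₊₁⌋:
  k=1: m=44, d=85, a=1
  k=2: m=41, d=4, a=21
  k=3: m=43, d=43, a=2
  k=4: m=43, d=4, a=21
  k=5: m=41, d=85, a=1
  k=6: m=44, d=1, a=88
d=1 and a=2a₀=88 at k=6, so the next step gives (m, d) = (44, 85) again — its k=1 value — and the period has length 6.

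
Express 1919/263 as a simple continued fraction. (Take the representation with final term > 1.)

1919 = 7·263 + 78
263 = 3·78 + 29
78 = 2·29 + 20
29 = 1·20 + 9
20 = 2·9 + 2
9 = 4·2 + 1
2 = 2·1 + 0  (stop)
So 1919/263 = [7; 3, 2, 1, 2, 4, 2].

[7; 3, 2, 1, 2, 4, 2]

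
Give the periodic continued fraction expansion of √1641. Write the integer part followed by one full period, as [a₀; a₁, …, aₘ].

a₀ = ⌊√1641⌋ = 40.

[40; 1, 1, 26, 1, 1, 80]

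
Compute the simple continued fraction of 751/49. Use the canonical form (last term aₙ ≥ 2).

[15; 3, 16]

751 = 15×49 + 16
49 = 3×16 + 1
16 = 16×1 + 0  (stop)
So 751/49 = [15; 3, 16].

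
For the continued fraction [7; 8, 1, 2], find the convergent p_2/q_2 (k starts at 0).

Using pₖ = aₖpₖ₋₁ + pₖ₋₂, qₖ = aₖqₖ₋₁ + qₖ₋₂ (with p₋₁=1, p₋₂=0, q₋₁=0, q₋₂=1):
  k=0: a=7, p=7, q=1
  k=1: a=8, p=57, q=8
  k=2: a=1, p=64, q=9

64/9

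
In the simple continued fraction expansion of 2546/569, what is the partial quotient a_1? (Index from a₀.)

2546 = 4·569 + 270   →  a_0 = 4
569 = 2·270 + 29   →  a_1 = 2

2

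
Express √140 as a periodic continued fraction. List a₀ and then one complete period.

[11; 1, 4, 1, 22]

a₀ = ⌊√140⌋ = 11.
With m₀=0, d₀=1 and mₖ₊₁ = dₖaₖ − mₖ, dₖ₊₁ = (n − mₖ₊₁²)/dₖ, aₖ₊₁ = ⌊(a₀+mₖ₊₁)/dₖ₊₁⌋:
  k=1: m=11, d=19, a=1
  k=2: m=8, d=4, a=4
  k=3: m=8, d=19, a=1
  k=4: m=11, d=1, a=22
d=1 and a=2a₀=22 at k=4, so the next step gives (m, d) = (11, 19) again — its k=1 value — and the period has length 4.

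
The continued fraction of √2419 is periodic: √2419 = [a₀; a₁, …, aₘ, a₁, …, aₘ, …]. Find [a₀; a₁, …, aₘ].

a₀ = ⌊√2419⌋ = 49.

[49; 5, 2, 5, 98]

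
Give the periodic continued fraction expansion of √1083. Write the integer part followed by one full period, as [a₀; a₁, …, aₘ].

a₀ = ⌊√1083⌋ = 32.
With m₀=0, d₀=1 and mₖ₊₁ = dₖaₖ − mₖ, dₖ₊₁ = (n − mₖ₊₁²)/dₖ, aₖ₊₁ = ⌊(a₀+mₖ₊₁)/dₖ₊₁⌋:
  k=1: m=32, d=59, a=1
  k=2: m=27, d=6, a=9
  k=3: m=27, d=59, a=1
  k=4: m=32, d=1, a=64
d=1 and a=2a₀=64 at k=4, so the next step gives (m, d) = (32, 59) again — its k=1 value — and the period has length 4.

[32; 1, 9, 1, 64]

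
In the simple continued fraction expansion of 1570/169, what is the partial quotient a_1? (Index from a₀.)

3

1570 = 9·169 + 49   →  a_0 = 9
169 = 3·49 + 22   →  a_1 = 3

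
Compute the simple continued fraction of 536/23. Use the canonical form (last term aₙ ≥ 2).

[23; 3, 3, 2]

536 = 23×23 + 7
23 = 3×7 + 2
7 = 3×2 + 1
2 = 2×1 + 0  (stop)
So 536/23 = [23; 3, 3, 2].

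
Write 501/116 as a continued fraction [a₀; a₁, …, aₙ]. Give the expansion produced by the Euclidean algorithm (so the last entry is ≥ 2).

[4; 3, 7, 2, 2]

501 = 4*116 + 37
116 = 3*37 + 5
37 = 7*5 + 2
5 = 2*2 + 1
2 = 2*1 + 0  (stop)
So 501/116 = [4; 3, 7, 2, 2].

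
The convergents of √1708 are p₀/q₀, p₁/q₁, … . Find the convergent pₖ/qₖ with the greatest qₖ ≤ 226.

√1708 = [41; 3, 20, 3, 82, …] (period length 4).
Convergents:
  p_0/q_0 = 41/1
  p_1/q_1 = 124/3
  p_2/q_2 = 2521/61
  p_3/q_3 = 7687/186
  p_4/q_4 = 632855/15313
q_3 = 186 ≤ 226 < 15313 = q_4, so the answer is 7687/186.

7687/186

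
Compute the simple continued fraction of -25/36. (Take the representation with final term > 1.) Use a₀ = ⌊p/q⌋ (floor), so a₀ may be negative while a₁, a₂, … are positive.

[-1; 3, 3, 1, 2]

-25 = -1*36 + 11
36 = 3*11 + 3
11 = 3*3 + 2
3 = 1*2 + 1
2 = 2*1 + 0  (stop)
So -25/36 = [-1; 3, 3, 1, 2].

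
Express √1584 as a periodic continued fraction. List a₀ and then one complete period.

a₀ = ⌊√1584⌋ = 39.

[39; 1, 3, 1, 78]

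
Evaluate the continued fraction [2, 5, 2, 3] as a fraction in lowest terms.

Using pₖ = aₖpₖ₋₁ + pₖ₋₂ and qₖ = aₖqₖ₋₁ + qₖ₋₂:
  k=0: a=2, p=2, q=1
  k=1: a=5, p=11, q=5
  k=2: a=2, p=24, q=11
  k=3: a=3, p=83, q=38

83/38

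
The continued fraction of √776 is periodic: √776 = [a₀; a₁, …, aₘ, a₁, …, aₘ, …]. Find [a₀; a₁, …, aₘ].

[27; 1, 5, 1, 54]

a₀ = ⌊√776⌋ = 27.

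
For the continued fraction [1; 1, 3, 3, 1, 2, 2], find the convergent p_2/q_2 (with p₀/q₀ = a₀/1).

7/4

Using pₖ = aₖpₖ₋₁ + pₖ₋₂, qₖ = aₖqₖ₋₁ + qₖ₋₂ (with p₋₁=1, p₋₂=0, q₋₁=0, q₋₂=1):
  k=0: a=1, p=1, q=1
  k=1: a=1, p=2, q=1
  k=2: a=3, p=7, q=4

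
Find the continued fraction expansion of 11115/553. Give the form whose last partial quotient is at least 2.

[20; 10, 18, 3]

11115 = 20·553 + 55
553 = 10·55 + 3
55 = 18·3 + 1
3 = 3·1 + 0  (stop)
So 11115/553 = [20; 10, 18, 3].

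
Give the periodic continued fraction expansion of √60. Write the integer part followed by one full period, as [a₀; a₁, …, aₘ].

[7; 1, 2, 1, 14]

a₀ = ⌊√60⌋ = 7.
With m₀=0, d₀=1 and mₖ₊₁ = dₖaₖ − mₖ, dₖ₊₁ = (n − mₖ₊₁²)/dₖ, aₖ₊₁ = ⌊(a₀+mₖ₊₁)/dₖ₊₁⌋:
  k=1: m=7, d=11, a=1
  k=2: m=4, d=4, a=2
  k=3: m=4, d=11, a=1
  k=4: m=7, d=1, a=14
d=1 and a=2a₀=14 at k=4, so the next step gives (m, d) = (7, 11) again — its k=1 value — and the period has length 4.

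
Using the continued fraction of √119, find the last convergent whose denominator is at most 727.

2629/241

√119 = [10; 1, 9, 1, 20, …] (period length 4).
Convergents:
  p_0/q_0 = 10/1
  p_1/q_1 = 11/1
  p_2/q_2 = 109/10
  p_3/q_3 = 120/11
  p_4/q_4 = 2509/230
  p_5/q_5 = 2629/241
  p_6/q_6 = 26170/2399
q_5 = 241 ≤ 727 < 2399 = q_6, so the answer is 2629/241.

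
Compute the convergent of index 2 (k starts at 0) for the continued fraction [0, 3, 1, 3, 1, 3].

1/4

Using pₖ = aₖpₖ₋₁ + pₖ₋₂, qₖ = aₖqₖ₋₁ + qₖ₋₂ (with p₋₁=1, p₋₂=0, q₋₁=0, q₋₂=1):
  k=0: a=0, p=0, q=1
  k=1: a=3, p=1, q=3
  k=2: a=1, p=1, q=4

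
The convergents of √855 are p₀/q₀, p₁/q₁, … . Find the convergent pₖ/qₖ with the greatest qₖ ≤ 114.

√855 = [29; 4, 6, 4, 58, …] (period length 4).
Convergents:
  p_0/q_0 = 29/1
  p_1/q_1 = 117/4
  p_2/q_2 = 731/25
  p_3/q_3 = 3041/104
  p_4/q_4 = 177109/6057
q_3 = 104 ≤ 114 < 6057 = q_4, so the answer is 3041/104.

3041/104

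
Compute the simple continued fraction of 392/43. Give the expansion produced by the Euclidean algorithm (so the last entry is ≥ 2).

392 = 9×43 + 5
43 = 8×5 + 3
5 = 1×3 + 2
3 = 1×2 + 1
2 = 2×1 + 0  (stop)
So 392/43 = [9; 8, 1, 1, 2].

[9; 8, 1, 1, 2]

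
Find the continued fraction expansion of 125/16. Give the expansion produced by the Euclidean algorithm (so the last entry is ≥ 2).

125 = 7*16 + 13
16 = 1*13 + 3
13 = 4*3 + 1
3 = 3*1 + 0  (stop)
So 125/16 = [7; 1, 4, 3].

[7; 1, 4, 3]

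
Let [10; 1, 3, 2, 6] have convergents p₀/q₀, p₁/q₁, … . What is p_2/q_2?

Using pₖ = aₖpₖ₋₁ + pₖ₋₂, qₖ = aₖqₖ₋₁ + qₖ₋₂ (with p₋₁=1, p₋₂=0, q₋₁=0, q₋₂=1):
  k=0: a=10, p=10, q=1
  k=1: a=1, p=11, q=1
  k=2: a=3, p=43, q=4

43/4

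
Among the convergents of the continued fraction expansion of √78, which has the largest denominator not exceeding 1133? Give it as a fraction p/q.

5617/636

√78 = [8; 1, 4, 1, 16, …] (period length 4).
Convergents:
  p_0/q_0 = 8/1
  p_1/q_1 = 9/1
  p_2/q_2 = 44/5
  p_3/q_3 = 53/6
  p_4/q_4 = 892/101
  p_5/q_5 = 945/107
  p_6/q_6 = 4672/529
  p_7/q_7 = 5617/636
  p_8/q_8 = 94544/10705
q_7 = 636 ≤ 1133 < 10705 = q_8, so the answer is 5617/636.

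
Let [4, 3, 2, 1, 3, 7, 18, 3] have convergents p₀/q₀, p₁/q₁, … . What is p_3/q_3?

Using pₖ = aₖpₖ₋₁ + pₖ₋₂, qₖ = aₖqₖ₋₁ + qₖ₋₂ (with p₋₁=1, p₋₂=0, q₋₁=0, q₋₂=1):
  k=0: a=4, p=4, q=1
  k=1: a=3, p=13, q=3
  k=2: a=2, p=30, q=7
  k=3: a=1, p=43, q=10

43/10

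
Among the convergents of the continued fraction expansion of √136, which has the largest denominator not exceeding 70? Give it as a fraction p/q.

√136 = [11; 1, 1, 1, 22, …] (period length 4).
Convergents:
  p_0/q_0 = 11/1
  p_1/q_1 = 12/1
  p_2/q_2 = 23/2
  p_3/q_3 = 35/3
  p_4/q_4 = 793/68
  p_5/q_5 = 828/71
q_4 = 68 ≤ 70 < 71 = q_5, so the answer is 793/68.

793/68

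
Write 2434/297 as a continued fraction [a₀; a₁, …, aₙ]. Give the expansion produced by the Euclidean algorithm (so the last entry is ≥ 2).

[8; 5, 8, 3, 2]

2434 = 8*297 + 58
297 = 5*58 + 7
58 = 8*7 + 2
7 = 3*2 + 1
2 = 2*1 + 0  (stop)
So 2434/297 = [8; 5, 8, 3, 2].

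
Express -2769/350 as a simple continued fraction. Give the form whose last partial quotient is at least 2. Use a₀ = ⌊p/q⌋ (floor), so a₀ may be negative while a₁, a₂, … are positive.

-2769 = -8*350 + 31
350 = 11*31 + 9
31 = 3*9 + 4
9 = 2*4 + 1
4 = 4*1 + 0  (stop)
So -2769/350 = [-8; 11, 3, 2, 4].

[-8; 11, 3, 2, 4]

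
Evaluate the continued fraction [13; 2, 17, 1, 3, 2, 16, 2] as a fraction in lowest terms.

150359/11149

Using pₖ = aₖpₖ₋₁ + pₖ₋₂ and qₖ = aₖqₖ₋₁ + qₖ₋₂:
  k=0: a=13, p=13, q=1
  k=1: a=2, p=27, q=2
  k=2: a=17, p=472, q=35
  k=3: a=1, p=499, q=37
  k=4: a=3, p=1969, q=146
  k=5: a=2, p=4437, q=329
  k=6: a=16, p=72961, q=5410
  k=7: a=2, p=150359, q=11149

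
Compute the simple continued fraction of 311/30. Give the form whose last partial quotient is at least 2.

[10; 2, 1, 2, 1, 2]

311 = 10×30 + 11
30 = 2×11 + 8
11 = 1×8 + 3
8 = 2×3 + 2
3 = 1×2 + 1
2 = 2×1 + 0  (stop)
So 311/30 = [10; 2, 1, 2, 1, 2].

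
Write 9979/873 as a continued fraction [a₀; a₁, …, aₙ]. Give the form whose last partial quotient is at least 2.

[11; 2, 3, 9, 3, 4]

9979 = 11·873 + 376
873 = 2·376 + 121
376 = 3·121 + 13
121 = 9·13 + 4
13 = 3·4 + 1
4 = 4·1 + 0  (stop)
So 9979/873 = [11; 2, 3, 9, 3, 4].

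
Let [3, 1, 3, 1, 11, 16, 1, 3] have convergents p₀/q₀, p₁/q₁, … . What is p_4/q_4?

Using pₖ = aₖpₖ₋₁ + pₖ₋₂, qₖ = aₖqₖ₋₁ + qₖ₋₂ (with p₋₁=1, p₋₂=0, q₋₁=0, q₋₂=1):
  k=0: a=3, p=3, q=1
  k=1: a=1, p=4, q=1
  k=2: a=3, p=15, q=4
  k=3: a=1, p=19, q=5
  k=4: a=11, p=224, q=59

224/59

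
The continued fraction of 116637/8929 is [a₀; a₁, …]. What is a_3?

17

116637 = 13·8929 + 560   →  a_0 = 13
8929 = 15·560 + 529   →  a_1 = 15
560 = 1·529 + 31   →  a_2 = 1
529 = 17·31 + 2   →  a_3 = 17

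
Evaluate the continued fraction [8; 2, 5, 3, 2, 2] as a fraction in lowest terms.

Fold from the inside: start with 2/1.
  2 + 1/2 = 5/2
  3 + 2/5 = 17/5
  5 + 5/17 = 90/17
  2 + 17/90 = 197/90
  8 + 90/197 = 1666/197

1666/197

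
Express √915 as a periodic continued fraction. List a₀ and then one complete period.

[30; 4, 60]

a₀ = ⌊√915⌋ = 30.
With m₀=0, d₀=1 and mₖ₊₁ = dₖaₖ − mₖ, dₖ₊₁ = (n − mₖ₊₁²)/dₖ, aₖ₊₁ = ⌊(a₀+mₖ₊₁)/dₖ₊₁⌋:
  k=1: m=30, d=15, a=4
  k=2: m=30, d=1, a=60
d=1 and a=2a₀=60 at k=2, so the next step gives (m, d) = (30, 15) again — its k=1 value — and the period has length 2.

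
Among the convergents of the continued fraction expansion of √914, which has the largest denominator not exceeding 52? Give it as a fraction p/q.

√914 = [30; 4, 3, 3, 4, 60, …] (period length 5).
Convergents:
  p_0/q_0 = 30/1
  p_1/q_1 = 121/4
  p_2/q_2 = 393/13
  p_3/q_3 = 1300/43
  p_4/q_4 = 5593/185
q_3 = 43 ≤ 52 < 185 = q_4, so the answer is 1300/43.

1300/43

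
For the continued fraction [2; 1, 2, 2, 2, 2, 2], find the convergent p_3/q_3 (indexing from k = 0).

19/7

Using pₖ = aₖpₖ₋₁ + pₖ₋₂, qₖ = aₖqₖ₋₁ + qₖ₋₂ (with p₋₁=1, p₋₂=0, q₋₁=0, q₋₂=1):
  k=0: a=2, p=2, q=1
  k=1: a=1, p=3, q=1
  k=2: a=2, p=8, q=3
  k=3: a=2, p=19, q=7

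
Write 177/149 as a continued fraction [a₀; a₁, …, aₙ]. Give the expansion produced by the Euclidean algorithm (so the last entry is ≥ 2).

[1; 5, 3, 9]

177 = 1·149 + 28
149 = 5·28 + 9
28 = 3·9 + 1
9 = 9·1 + 0  (stop)
So 177/149 = [1; 5, 3, 9].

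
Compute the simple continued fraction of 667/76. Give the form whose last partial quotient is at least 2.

[8; 1, 3, 2, 8]

667 = 8*76 + 59
76 = 1*59 + 17
59 = 3*17 + 8
17 = 2*8 + 1
8 = 8*1 + 0  (stop)
So 667/76 = [8; 1, 3, 2, 8].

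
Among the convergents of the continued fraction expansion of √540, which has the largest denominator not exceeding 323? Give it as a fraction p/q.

5763/248

√540 = [23; 4, 4, 1, 10, 1, 4, 4, 46, …] (period length 8).
Convergents:
  p_0/q_0 = 23/1
  p_1/q_1 = 93/4
  p_2/q_2 = 395/17
  p_3/q_3 = 488/21
  p_4/q_4 = 5275/227
  p_5/q_5 = 5763/248
  p_6/q_6 = 28327/1219
q_5 = 248 ≤ 323 < 1219 = q_6, so the answer is 5763/248.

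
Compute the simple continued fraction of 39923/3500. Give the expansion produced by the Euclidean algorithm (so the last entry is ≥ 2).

[11; 2, 2, 5, 1, 2, 5, 7]

39923 = 11*3500 + 1423
3500 = 2*1423 + 654
1423 = 2*654 + 115
654 = 5*115 + 79
115 = 1*79 + 36
79 = 2*36 + 7
36 = 5*7 + 1
7 = 7*1 + 0  (stop)
So 39923/3500 = [11; 2, 2, 5, 1, 2, 5, 7].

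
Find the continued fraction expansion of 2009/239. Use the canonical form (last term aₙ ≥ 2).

[8; 2, 2, 6, 2, 3]

2009 = 8*239 + 97
239 = 2*97 + 45
97 = 2*45 + 7
45 = 6*7 + 3
7 = 2*3 + 1
3 = 3*1 + 0  (stop)
So 2009/239 = [8; 2, 2, 6, 2, 3].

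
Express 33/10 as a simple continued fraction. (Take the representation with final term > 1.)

[3; 3, 3]

33 = 3·10 + 3
10 = 3·3 + 1
3 = 3·1 + 0  (stop)
So 33/10 = [3; 3, 3].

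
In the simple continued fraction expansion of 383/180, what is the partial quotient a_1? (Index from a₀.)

7

383 = 2·180 + 23   →  a_0 = 2
180 = 7·23 + 19   →  a_1 = 7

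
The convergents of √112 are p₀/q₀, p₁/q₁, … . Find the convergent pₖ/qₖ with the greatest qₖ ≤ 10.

√112 = [10; 1, 1, 2, 1, 1, 20, …] (period length 6).
Convergents:
  p_0/q_0 = 10/1
  p_1/q_1 = 11/1
  p_2/q_2 = 21/2
  p_3/q_3 = 53/5
  p_4/q_4 = 74/7
  p_5/q_5 = 127/12
q_4 = 7 ≤ 10 < 12 = q_5, so the answer is 74/7.

74/7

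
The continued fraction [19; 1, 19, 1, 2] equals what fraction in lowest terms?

1237/62

Fold from the inside: start with 2/1.
  1 + 1/2 = 3/2
  19 + 2/3 = 59/3
  1 + 3/59 = 62/59
  19 + 59/62 = 1237/62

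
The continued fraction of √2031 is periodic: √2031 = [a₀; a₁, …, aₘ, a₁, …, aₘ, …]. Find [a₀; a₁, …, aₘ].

[45; 15, 90]

a₀ = ⌊√2031⌋ = 45.
With m₀=0, d₀=1 and mₖ₊₁ = dₖaₖ − mₖ, dₖ₊₁ = (n − mₖ₊₁²)/dₖ, aₖ₊₁ = ⌊(a₀+mₖ₊₁)/dₖ₊₁⌋:
  k=1: m=45, d=6, a=15
  k=2: m=45, d=1, a=90
d=1 and a=2a₀=90 at k=2, so the next step gives (m, d) = (45, 6) again — its k=1 value — and the period has length 2.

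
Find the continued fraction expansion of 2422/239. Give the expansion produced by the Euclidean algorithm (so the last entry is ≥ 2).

2422 = 10·239 + 32
239 = 7·32 + 15
32 = 2·15 + 2
15 = 7·2 + 1
2 = 2·1 + 0  (stop)
So 2422/239 = [10; 7, 2, 7, 2].

[10; 7, 2, 7, 2]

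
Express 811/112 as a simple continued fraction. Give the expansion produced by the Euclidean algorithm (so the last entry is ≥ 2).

[7; 4, 6, 1, 3]

811 = 7*112 + 27
112 = 4*27 + 4
27 = 6*4 + 3
4 = 1*3 + 1
3 = 3*1 + 0  (stop)
So 811/112 = [7; 4, 6, 1, 3].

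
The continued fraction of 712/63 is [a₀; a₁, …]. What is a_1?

3

712 = 11·63 + 19   →  a_0 = 11
63 = 3·19 + 6   →  a_1 = 3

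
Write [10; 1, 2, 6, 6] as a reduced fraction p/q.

Using pₖ = aₖpₖ₋₁ + pₖ₋₂ and qₖ = aₖqₖ₋₁ + qₖ₋₂:
  k=0: a=10, p=10, q=1
  k=1: a=1, p=11, q=1
  k=2: a=2, p=32, q=3
  k=3: a=6, p=203, q=19
  k=4: a=6, p=1250, q=117

1250/117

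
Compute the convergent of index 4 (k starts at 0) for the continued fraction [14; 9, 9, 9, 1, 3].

11697/829

Using pₖ = aₖpₖ₋₁ + pₖ₋₂, qₖ = aₖqₖ₋₁ + qₖ₋₂ (with p₋₁=1, p₋₂=0, q₋₁=0, q₋₂=1):
  k=0: a=14, p=14, q=1
  k=1: a=9, p=127, q=9
  k=2: a=9, p=1157, q=82
  k=3: a=9, p=10540, q=747
  k=4: a=1, p=11697, q=829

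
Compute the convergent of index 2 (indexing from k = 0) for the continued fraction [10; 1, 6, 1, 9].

76/7

Using pₖ = aₖpₖ₋₁ + pₖ₋₂, qₖ = aₖqₖ₋₁ + qₖ₋₂ (with p₋₁=1, p₋₂=0, q₋₁=0, q₋₂=1):
  k=0: a=10, p=10, q=1
  k=1: a=1, p=11, q=1
  k=2: a=6, p=76, q=7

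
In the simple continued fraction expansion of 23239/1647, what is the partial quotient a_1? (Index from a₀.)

9

23239 = 14·1647 + 181   →  a_0 = 14
1647 = 9·181 + 18   →  a_1 = 9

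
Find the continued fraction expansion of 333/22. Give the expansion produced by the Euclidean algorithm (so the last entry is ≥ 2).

[15; 7, 3]

333 = 15*22 + 3
22 = 7*3 + 1
3 = 3*1 + 0  (stop)
So 333/22 = [15; 7, 3].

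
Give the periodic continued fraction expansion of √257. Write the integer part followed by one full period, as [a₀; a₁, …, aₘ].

a₀ = ⌊√257⌋ = 16.
With m₀=0, d₀=1 and mₖ₊₁ = dₖaₖ − mₖ, dₖ₊₁ = (n − mₖ₊₁²)/dₖ, aₖ₊₁ = ⌊(a₀+mₖ₊₁)/dₖ₊₁⌋:
  k=1: m=16, d=1, a=32
d=1 and a=2a₀=32 at k=1, so the next step gives (m, d) = (16, 1) again — its k=1 value — and the period has length 1.

[16; 32]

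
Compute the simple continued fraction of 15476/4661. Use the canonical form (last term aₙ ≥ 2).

[3; 3, 8, 4, 1, 11, 3]

15476 = 3·4661 + 1493
4661 = 3·1493 + 182
1493 = 8·182 + 37
182 = 4·37 + 34
37 = 1·34 + 3
34 = 11·3 + 1
3 = 3·1 + 0  (stop)
So 15476/4661 = [3; 3, 8, 4, 1, 11, 3].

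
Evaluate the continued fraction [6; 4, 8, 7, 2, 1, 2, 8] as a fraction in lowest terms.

Fold from the inside: start with 8/1.
  2 + 1/8 = 17/8
  1 + 8/17 = 25/17
  2 + 17/25 = 67/25
  7 + 25/67 = 494/67
  8 + 67/494 = 4019/494
  4 + 494/4019 = 16570/4019
  6 + 4019/16570 = 103439/16570

103439/16570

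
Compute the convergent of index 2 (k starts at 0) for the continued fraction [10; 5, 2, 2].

112/11

Using pₖ = aₖpₖ₋₁ + pₖ₋₂, qₖ = aₖqₖ₋₁ + qₖ₋₂ (with p₋₁=1, p₋₂=0, q₋₁=0, q₋₂=1):
  k=0: a=10, p=10, q=1
  k=1: a=5, p=51, q=5
  k=2: a=2, p=112, q=11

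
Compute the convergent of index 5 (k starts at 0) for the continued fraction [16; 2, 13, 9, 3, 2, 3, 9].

29156/1769

Using pₖ = aₖpₖ₋₁ + pₖ₋₂, qₖ = aₖqₖ₋₁ + qₖ₋₂ (with p₋₁=1, p₋₂=0, q₋₁=0, q₋₂=1):
  k=0: a=16, p=16, q=1
  k=1: a=2, p=33, q=2
  k=2: a=13, p=445, q=27
  k=3: a=9, p=4038, q=245
  k=4: a=3, p=12559, q=762
  k=5: a=2, p=29156, q=1769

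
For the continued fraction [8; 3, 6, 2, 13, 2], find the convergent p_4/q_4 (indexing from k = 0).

Using pₖ = aₖpₖ₋₁ + pₖ₋₂, qₖ = aₖqₖ₋₁ + qₖ₋₂ (with p₋₁=1, p₋₂=0, q₋₁=0, q₋₂=1):
  k=0: a=8, p=8, q=1
  k=1: a=3, p=25, q=3
  k=2: a=6, p=158, q=19
  k=3: a=2, p=341, q=41
  k=4: a=13, p=4591, q=552

4591/552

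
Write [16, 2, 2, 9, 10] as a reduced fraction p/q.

Fold from the inside: start with 10/1.
  9 + 1/10 = 91/10
  2 + 10/91 = 192/91
  2 + 91/192 = 475/192
  16 + 192/475 = 7792/475

7792/475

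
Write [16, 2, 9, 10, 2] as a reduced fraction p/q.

Using pₖ = aₖpₖ₋₁ + pₖ₋₂ and qₖ = aₖqₖ₋₁ + qₖ₋₂:
  k=0: a=16, p=16, q=1
  k=1: a=2, p=33, q=2
  k=2: a=9, p=313, q=19
  k=3: a=10, p=3163, q=192
  k=4: a=2, p=6639, q=403

6639/403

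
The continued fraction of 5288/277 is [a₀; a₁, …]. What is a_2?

5288 = 19·277 + 25   →  a_0 = 19
277 = 11·25 + 2   →  a_1 = 11
25 = 12·2 + 1   →  a_2 = 12

12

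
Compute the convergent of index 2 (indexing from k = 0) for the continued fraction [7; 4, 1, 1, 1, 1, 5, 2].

36/5

Using pₖ = aₖpₖ₋₁ + pₖ₋₂, qₖ = aₖqₖ₋₁ + qₖ₋₂ (with p₋₁=1, p₋₂=0, q₋₁=0, q₋₂=1):
  k=0: a=7, p=7, q=1
  k=1: a=4, p=29, q=4
  k=2: a=1, p=36, q=5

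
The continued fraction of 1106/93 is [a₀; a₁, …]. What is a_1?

1

1106 = 11·93 + 83   →  a_0 = 11
93 = 1·83 + 10   →  a_1 = 1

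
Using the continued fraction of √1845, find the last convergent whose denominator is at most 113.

√1845 = [42; 1, 20, 2, 20, 1, 84, …] (period length 6).
Convergents:
  p_0/q_0 = 42/1
  p_1/q_1 = 43/1
  p_2/q_2 = 902/21
  p_3/q_3 = 1847/43
  p_4/q_4 = 37842/881
q_3 = 43 ≤ 113 < 881 = q_4, so the answer is 1847/43.

1847/43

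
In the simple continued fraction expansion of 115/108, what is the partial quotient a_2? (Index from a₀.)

2

115 = 1·108 + 7   →  a_0 = 1
108 = 15·7 + 3   →  a_1 = 15
7 = 2·3 + 1   →  a_2 = 2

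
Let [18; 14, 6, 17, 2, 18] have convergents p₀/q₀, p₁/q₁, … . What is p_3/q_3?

26365/1459

Using pₖ = aₖpₖ₋₁ + pₖ₋₂, qₖ = aₖqₖ₋₁ + qₖ₋₂ (with p₋₁=1, p₋₂=0, q₋₁=0, q₋₂=1):
  k=0: a=18, p=18, q=1
  k=1: a=14, p=253, q=14
  k=2: a=6, p=1536, q=85
  k=3: a=17, p=26365, q=1459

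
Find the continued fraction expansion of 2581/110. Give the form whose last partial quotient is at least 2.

[23; 2, 6, 2, 1, 2]

2581 = 23·110 + 51
110 = 2·51 + 8
51 = 6·8 + 3
8 = 2·3 + 2
3 = 1·2 + 1
2 = 2·1 + 0  (stop)
So 2581/110 = [23; 2, 6, 2, 1, 2].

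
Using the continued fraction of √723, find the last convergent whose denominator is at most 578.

13041/485

√723 = [26; 1, 7, 1, 52, …] (period length 4).
Convergents:
  p_0/q_0 = 26/1
  p_1/q_1 = 27/1
  p_2/q_2 = 215/8
  p_3/q_3 = 242/9
  p_4/q_4 = 12799/476
  p_5/q_5 = 13041/485
  p_6/q_6 = 104086/3871
q_5 = 485 ≤ 578 < 3871 = q_6, so the answer is 13041/485.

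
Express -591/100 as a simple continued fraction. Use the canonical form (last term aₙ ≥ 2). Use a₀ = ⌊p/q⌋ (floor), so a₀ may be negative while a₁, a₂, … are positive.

[-6; 11, 9]

-591 = -6·100 + 9
100 = 11·9 + 1
9 = 9·1 + 0  (stop)
So -591/100 = [-6; 11, 9].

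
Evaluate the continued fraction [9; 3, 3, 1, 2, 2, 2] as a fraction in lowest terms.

1917/206

Using pₖ = aₖpₖ₋₁ + pₖ₋₂ and qₖ = aₖqₖ₋₁ + qₖ₋₂:
  k=0: a=9, p=9, q=1
  k=1: a=3, p=28, q=3
  k=2: a=3, p=93, q=10
  k=3: a=1, p=121, q=13
  k=4: a=2, p=335, q=36
  k=5: a=2, p=791, q=85
  k=6: a=2, p=1917, q=206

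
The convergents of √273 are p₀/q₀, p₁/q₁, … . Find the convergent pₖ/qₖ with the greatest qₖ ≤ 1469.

23644/1431

√273 = [16; 1, 1, 10, 1, 1, 32, …] (period length 6).
Convergents:
  p_0/q_0 = 16/1
  p_1/q_1 = 17/1
  p_2/q_2 = 33/2
  p_3/q_3 = 347/21
  p_4/q_4 = 380/23
  p_5/q_5 = 727/44
  p_6/q_6 = 23644/1431
  p_7/q_7 = 24371/1475
q_6 = 1431 ≤ 1469 < 1475 = q_7, so the answer is 23644/1431.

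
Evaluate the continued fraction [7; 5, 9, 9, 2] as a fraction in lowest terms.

6361/884

Fold from the inside: start with 2/1.
  9 + 1/2 = 19/2
  9 + 2/19 = 173/19
  5 + 19/173 = 884/173
  7 + 173/884 = 6361/884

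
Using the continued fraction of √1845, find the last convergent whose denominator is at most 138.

1847/43

√1845 = [42; 1, 20, 2, 20, 1, 84, …] (period length 6).
Convergents:
  p_0/q_0 = 42/1
  p_1/q_1 = 43/1
  p_2/q_2 = 902/21
  p_3/q_3 = 1847/43
  p_4/q_4 = 37842/881
q_3 = 43 ≤ 138 < 881 = q_4, so the answer is 1847/43.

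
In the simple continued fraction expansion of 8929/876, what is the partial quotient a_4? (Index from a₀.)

4

8929 = 10·876 + 169   →  a_0 = 10
876 = 5·169 + 31   →  a_1 = 5
169 = 5·31 + 14   →  a_2 = 5
31 = 2·14 + 3   →  a_3 = 2
14 = 4·3 + 2   →  a_4 = 4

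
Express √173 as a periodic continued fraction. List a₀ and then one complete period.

[13; 6, 1, 1, 6, 26]

a₀ = ⌊√173⌋ = 13.
With m₀=0, d₀=1 and mₖ₊₁ = dₖaₖ − mₖ, dₖ₊₁ = (n − mₖ₊₁²)/dₖ, aₖ₊₁ = ⌊(a₀+mₖ₊₁)/dₖ₊₁⌋:
  k=1: m=13, d=4, a=6
  k=2: m=11, d=13, a=1
  k=3: m=2, d=13, a=1
  k=4: m=11, d=4, a=6
  k=5: m=13, d=1, a=26
d=1 and a=2a₀=26 at k=5, so the next step gives (m, d) = (13, 4) again — its k=1 value — and the period has length 5.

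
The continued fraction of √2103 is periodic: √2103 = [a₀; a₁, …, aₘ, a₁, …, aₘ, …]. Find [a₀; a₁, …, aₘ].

a₀ = ⌊√2103⌋ = 45.
With m₀=0, d₀=1 and mₖ₊₁ = dₖaₖ − mₖ, dₖ₊₁ = (n − mₖ₊₁²)/dₖ, aₖ₊₁ = ⌊(a₀+mₖ₊₁)/dₖ₊₁⌋:
  k=1: m=45, d=78, a=1
  k=2: m=33, d=13, a=6
  k=3: m=45, d=6, a=15
  k=4: m=45, d=13, a=6
  k=5: m=33, d=78, a=1
  k=6: m=45, d=1, a=90
d=1 and a=2a₀=90 at k=6, so the next step gives (m, d) = (45, 78) again — its k=1 value — and the period has length 6.

[45; 1, 6, 15, 6, 1, 90]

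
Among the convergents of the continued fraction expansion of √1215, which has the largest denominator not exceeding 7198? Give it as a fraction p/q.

119071/3416

√1215 = [34; 1, 5, 1, 68, …] (period length 4).
Convergents:
  p_0/q_0 = 34/1
  p_1/q_1 = 35/1
  p_2/q_2 = 209/6
  p_3/q_3 = 244/7
  p_4/q_4 = 16801/482
  p_5/q_5 = 17045/489
  p_6/q_6 = 102026/2927
  p_7/q_7 = 119071/3416
  p_8/q_8 = 8198854/235215
q_7 = 3416 ≤ 7198 < 235215 = q_8, so the answer is 119071/3416.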